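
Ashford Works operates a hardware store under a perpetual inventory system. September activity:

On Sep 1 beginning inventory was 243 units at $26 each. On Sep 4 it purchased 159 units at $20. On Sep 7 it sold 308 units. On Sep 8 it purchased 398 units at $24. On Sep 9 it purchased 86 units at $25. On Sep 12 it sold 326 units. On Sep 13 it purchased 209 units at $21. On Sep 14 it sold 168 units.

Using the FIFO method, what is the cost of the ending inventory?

Sep 7, 308 sold [FIFO — oldest first]: 243 @ $26 + 65 @ $20 = $7,618
Sep 12, 326 sold [FIFO — oldest first]: 94 @ $20 + 232 @ $24 = $7,448
Sep 14, 168 sold [FIFO — oldest first]: 166 @ $24 + 2 @ $25 = $4,034
Total COGS = $7,618 + $7,448 + $4,034 = $19,100
Ending inventory: 84 @ $25 + 209 @ $21 = $6,489
Check: goods available $25,589 = COGS $19,100 + ending $6,489

Ending inventory = $6,489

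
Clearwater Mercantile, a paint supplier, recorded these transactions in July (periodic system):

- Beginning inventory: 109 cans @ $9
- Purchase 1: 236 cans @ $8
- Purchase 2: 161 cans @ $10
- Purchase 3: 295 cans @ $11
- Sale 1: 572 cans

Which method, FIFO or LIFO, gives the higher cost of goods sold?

LIFO

FIFO COGS: 109 @ $9 + 236 @ $8 + 161 @ $10 + 66 @ $11 = $5,205
LIFO COGS: 295 @ $11 + 161 @ $10 + 116 @ $8 = $5,783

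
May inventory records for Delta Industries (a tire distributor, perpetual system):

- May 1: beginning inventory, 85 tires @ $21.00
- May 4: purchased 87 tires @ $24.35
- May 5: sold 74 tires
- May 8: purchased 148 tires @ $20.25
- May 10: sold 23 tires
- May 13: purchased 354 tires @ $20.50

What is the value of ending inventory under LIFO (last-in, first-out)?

May 5, 74 sold [LIFO — newest first]: 74 @ $24.35 = $1,801.90
May 10, 23 sold [LIFO — newest first]: 23 @ $20.25 = $465.75
Total COGS = $1,801.90 + $465.75 = $2,267.65
Ending inventory: 85 @ $21.00 + 13 @ $24.35 + 125 @ $20.25 + 354 @ $20.50 = $11,889.80

Ending inventory = $11,889.80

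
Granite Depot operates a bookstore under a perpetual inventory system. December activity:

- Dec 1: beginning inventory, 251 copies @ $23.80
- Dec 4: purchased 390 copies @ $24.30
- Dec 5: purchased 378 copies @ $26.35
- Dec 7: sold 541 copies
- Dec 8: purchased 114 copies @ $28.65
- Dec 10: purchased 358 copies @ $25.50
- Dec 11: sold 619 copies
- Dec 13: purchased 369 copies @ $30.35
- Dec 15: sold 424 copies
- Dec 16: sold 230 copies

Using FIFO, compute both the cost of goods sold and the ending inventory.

Dec 7, 541 sold [FIFO — oldest first]: 251 @ $23.80 + 290 @ $24.30 = $13,020.80
Dec 11, 619 sold [FIFO — oldest first]: 100 @ $24.30 + 378 @ $26.35 + 114 @ $28.65 + 27 @ $25.50 = $16,344.90
Dec 15, 424 sold [FIFO — oldest first]: 331 @ $25.50 + 93 @ $30.35 = $11,263.05
Dec 16, 230 sold [FIFO — oldest first]: 230 @ $30.35 = $6,980.50
Total COGS = $13,020.80 + $16,344.90 + $11,263.05 + $6,980.50 = $47,609.25
Ending inventory: 46 @ $30.35 = $1,396.10

COGS = $47,609.25; ending inventory = $1,396.10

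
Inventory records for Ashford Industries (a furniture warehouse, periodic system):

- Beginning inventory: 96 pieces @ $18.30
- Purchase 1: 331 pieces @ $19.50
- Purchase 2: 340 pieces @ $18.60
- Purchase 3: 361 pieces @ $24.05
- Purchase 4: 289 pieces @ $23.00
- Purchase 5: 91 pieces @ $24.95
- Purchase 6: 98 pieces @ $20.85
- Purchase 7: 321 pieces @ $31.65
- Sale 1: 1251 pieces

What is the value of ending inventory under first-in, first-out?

Sale 1 (1251) [FIFO — oldest first]: 96 @ $18.30 + 331 @ $19.50 + 340 @ $18.60 + 361 @ $24.05 + 123 @ $23.00 = $26,046.35
Ending inventory: 166 @ $23.00 + 91 @ $24.95 + 98 @ $20.85 + 321 @ $31.65 = $18,291.40

Ending inventory = $18,291.40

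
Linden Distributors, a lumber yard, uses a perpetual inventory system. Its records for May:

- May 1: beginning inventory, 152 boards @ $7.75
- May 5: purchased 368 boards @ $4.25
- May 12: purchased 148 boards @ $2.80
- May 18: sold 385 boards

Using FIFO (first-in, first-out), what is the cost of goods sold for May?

COGS = $2,168.25

May 18, 385 sold [FIFO — oldest first]: 152 @ $7.75 + 233 @ $4.25 = $2,168.25
Ending inventory: 135 @ $4.25 + 148 @ $2.80 = $988.15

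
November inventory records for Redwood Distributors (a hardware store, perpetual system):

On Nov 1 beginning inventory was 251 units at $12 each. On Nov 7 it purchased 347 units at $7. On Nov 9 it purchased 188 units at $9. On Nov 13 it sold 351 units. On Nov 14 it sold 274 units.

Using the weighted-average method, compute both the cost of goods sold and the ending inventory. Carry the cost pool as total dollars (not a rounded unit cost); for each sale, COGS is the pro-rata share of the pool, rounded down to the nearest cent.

After Nov 1: 251 on hand, pool $3,012.00 (≈ $12.0000 each)
After Nov 7: 598 on hand, pool $5,441.00 (≈ $9.0987 each)
After Nov 9: 786 on hand, pool $7,133.00 (≈ $9.0751 each)
Nov 13, sell 351: 351/786 × $7,133.00 → $3,185.34
Nov 14, sell 274: 274/435 × $3,947.66 → $2,486.57
Total COGS = $3,185.34 + $2,486.57 = $5,671.91
Ending inventory (cost pool remaining) = $1,461.09
Check: goods available $7,133.00 = COGS $5,671.91 + ending $1,461.09

COGS = $5,671.91; ending inventory = $1,461.09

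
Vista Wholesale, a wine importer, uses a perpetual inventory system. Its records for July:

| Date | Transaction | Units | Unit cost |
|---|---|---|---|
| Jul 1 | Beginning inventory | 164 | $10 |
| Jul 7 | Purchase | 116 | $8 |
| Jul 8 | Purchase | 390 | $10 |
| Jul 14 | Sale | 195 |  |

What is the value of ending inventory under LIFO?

Jul 14, 195 sold [LIFO — newest first]: 195 @ $10 = $1,950
Ending inventory: 164 @ $10 + 116 @ $8 + 195 @ $10 = $4,518

Ending inventory = $4,518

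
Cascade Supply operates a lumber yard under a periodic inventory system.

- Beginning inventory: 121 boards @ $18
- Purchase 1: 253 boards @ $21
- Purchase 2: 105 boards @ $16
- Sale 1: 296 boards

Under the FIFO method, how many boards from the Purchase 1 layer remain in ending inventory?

Sale 1 (296) [FIFO — oldest first]: 121 @ $18 + 175 @ $21 = $5,853
Ending inventory: 78 @ $21 + 105 @ $16 = $3,318
Check: goods available $9,171 = COGS $5,853 + ending $3,318

78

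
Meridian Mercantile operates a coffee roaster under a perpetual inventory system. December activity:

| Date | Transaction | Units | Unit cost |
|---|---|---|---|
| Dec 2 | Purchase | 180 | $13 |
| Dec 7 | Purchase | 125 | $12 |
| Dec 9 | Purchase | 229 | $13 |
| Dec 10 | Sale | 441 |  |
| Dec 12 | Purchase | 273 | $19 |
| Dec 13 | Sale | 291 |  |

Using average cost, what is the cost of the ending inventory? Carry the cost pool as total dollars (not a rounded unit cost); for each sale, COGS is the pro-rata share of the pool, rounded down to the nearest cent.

After Dec 2: 180 on hand, pool $2,340.00 (≈ $13.0000 each)
After Dec 7: 305 on hand, pool $3,840.00 (≈ $12.5902 each)
After Dec 9: 534 on hand, pool $6,817.00 (≈ $12.7659 each)
Dec 10, sell 441: 441/534 × $6,817.00 → $5,629.76
After Dec 12: 366 on hand, pool $6,374.24 (≈ $17.4160 each)
Dec 13, sell 291: 291/366 × $6,374.24 → $5,068.04
Total COGS = $5,629.76 + $5,068.04 = $10,697.80
Ending inventory (cost pool remaining) = $1,306.20
Check: goods available $12,004.00 = COGS $10,697.80 + ending $1,306.20

Ending inventory = $1,306.20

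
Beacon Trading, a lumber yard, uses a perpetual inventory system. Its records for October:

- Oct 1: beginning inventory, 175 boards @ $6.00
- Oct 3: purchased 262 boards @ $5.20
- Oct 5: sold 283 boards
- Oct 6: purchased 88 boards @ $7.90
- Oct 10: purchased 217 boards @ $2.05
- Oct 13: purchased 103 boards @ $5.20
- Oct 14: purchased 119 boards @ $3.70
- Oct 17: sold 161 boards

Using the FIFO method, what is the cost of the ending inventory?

Oct 5, 283 sold [FIFO — oldest first]: 175 @ $6.00 + 108 @ $5.20 = $1,611.60
Oct 17, 161 sold [FIFO — oldest first]: 154 @ $5.20 + 7 @ $7.90 = $856.10
Total COGS = $1,611.60 + $856.10 = $2,467.70
Ending inventory: 81 @ $7.90 + 217 @ $2.05 + 103 @ $5.20 + 119 @ $3.70 = $2,060.65

Ending inventory = $2,060.65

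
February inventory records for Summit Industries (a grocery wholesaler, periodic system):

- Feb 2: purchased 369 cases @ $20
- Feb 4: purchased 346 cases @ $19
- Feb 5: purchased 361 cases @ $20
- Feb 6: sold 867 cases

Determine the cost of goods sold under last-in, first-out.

Feb 6, 867 sold [LIFO — newest first]: 361 @ $20 + 346 @ $19 + 160 @ $20 = $16,994
Ending inventory: 209 @ $20 = $4,180
Check: goods available $21,174 = COGS $16,994 + ending $4,180

COGS = $16,994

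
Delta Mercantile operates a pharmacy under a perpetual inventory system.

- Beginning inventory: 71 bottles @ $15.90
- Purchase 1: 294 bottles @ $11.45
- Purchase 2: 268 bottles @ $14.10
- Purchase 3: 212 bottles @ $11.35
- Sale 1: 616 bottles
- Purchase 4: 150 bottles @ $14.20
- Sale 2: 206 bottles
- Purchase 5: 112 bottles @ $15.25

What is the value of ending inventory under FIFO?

Ending inventory = $4,099.05

Sale 1 (616) [FIFO — oldest first]: 71 @ $15.90 + 294 @ $11.45 + 251 @ $14.10 = $8,034.30
Sale 2 (206) [FIFO — oldest first]: 17 @ $14.10 + 189 @ $11.35 = $2,384.85
Total COGS = $8,034.30 + $2,384.85 = $10,419.15
Ending inventory: 23 @ $11.35 + 150 @ $14.20 + 112 @ $15.25 = $4,099.05
Check: goods available $14,518.20 = COGS $10,419.15 + ending $4,099.05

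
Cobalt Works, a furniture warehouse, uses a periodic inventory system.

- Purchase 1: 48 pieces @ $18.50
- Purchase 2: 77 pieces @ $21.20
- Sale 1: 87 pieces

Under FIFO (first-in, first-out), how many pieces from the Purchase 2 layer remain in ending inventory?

Sale 1 (87) [FIFO — oldest first]: 48 @ $18.50 + 39 @ $21.20 = $1,714.80
Ending inventory: 38 @ $21.20 = $805.60
Check: goods available $2,520.40 = COGS $1,714.80 + ending $805.60

38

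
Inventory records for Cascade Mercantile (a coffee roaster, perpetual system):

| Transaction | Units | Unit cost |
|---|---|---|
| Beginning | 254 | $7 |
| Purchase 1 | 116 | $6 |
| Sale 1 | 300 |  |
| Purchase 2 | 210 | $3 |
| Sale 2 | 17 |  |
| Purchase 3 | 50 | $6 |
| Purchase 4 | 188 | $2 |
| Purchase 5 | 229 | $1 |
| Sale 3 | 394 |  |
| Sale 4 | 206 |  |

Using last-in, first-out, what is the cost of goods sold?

Sale 1 (300) [LIFO — newest first]: 116 @ $6 + 184 @ $7 = $1,984
Sale 2 (17) [LIFO — newest first]: 17 @ $3 = $51
Sale 3 (394) [LIFO — newest first]: 229 @ $1 + 165 @ $2 = $559
Sale 4 (206) [LIFO — newest first]: 23 @ $2 + 50 @ $6 + 133 @ $3 = $745
Total COGS = $1,984 + $51 + $559 + $745 = $3,339
Ending inventory: 70 @ $7 + 60 @ $3 = $670

COGS = $3,339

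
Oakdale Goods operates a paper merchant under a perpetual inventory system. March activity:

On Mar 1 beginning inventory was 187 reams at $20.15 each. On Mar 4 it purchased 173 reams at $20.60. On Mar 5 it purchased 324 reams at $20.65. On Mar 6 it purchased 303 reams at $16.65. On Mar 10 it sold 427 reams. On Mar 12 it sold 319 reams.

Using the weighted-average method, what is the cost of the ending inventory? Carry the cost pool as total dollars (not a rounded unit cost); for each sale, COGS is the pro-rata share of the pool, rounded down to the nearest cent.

After Mar 1: 187 on hand, pool $3,768.05 (≈ $20.1500 each)
After Mar 4: 360 on hand, pool $7,331.85 (≈ $20.3663 each)
After Mar 5: 684 on hand, pool $14,022.45 (≈ $20.5007 each)
After Mar 6: 987 on hand, pool $19,067.40 (≈ $19.3185 each)
Mar 10, sell 427: 427/987 × $19,067.40 → $8,249.01
Mar 12, sell 319: 319/560 × $10,818.39 → $6,162.61
Total COGS = $8,249.01 + $6,162.61 = $14,411.62
Ending inventory (cost pool remaining) = $4,655.78

Ending inventory = $4,655.78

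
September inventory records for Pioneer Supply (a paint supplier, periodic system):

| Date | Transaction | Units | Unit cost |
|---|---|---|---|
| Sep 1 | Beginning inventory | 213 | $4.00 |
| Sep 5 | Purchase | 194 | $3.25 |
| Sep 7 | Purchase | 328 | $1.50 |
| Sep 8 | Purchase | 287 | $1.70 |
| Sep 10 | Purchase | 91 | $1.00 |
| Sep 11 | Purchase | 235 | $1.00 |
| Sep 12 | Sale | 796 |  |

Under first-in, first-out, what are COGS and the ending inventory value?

Sep 12, 796 sold [FIFO — oldest first]: 213 @ $4.00 + 194 @ $3.25 + 328 @ $1.50 + 61 @ $1.70 = $2,078.20
Ending inventory: 226 @ $1.70 + 91 @ $1.00 + 235 @ $1.00 = $710.20
Check: goods available $2,788.40 = COGS $2,078.20 + ending $710.20

COGS = $2,078.20; ending inventory = $710.20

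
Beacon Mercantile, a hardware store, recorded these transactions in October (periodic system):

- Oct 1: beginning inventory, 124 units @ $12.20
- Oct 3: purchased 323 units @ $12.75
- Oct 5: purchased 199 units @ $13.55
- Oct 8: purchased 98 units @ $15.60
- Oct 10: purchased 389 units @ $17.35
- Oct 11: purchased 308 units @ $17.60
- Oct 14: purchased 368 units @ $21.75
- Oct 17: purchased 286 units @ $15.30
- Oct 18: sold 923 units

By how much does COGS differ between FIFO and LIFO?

FIFO COGS: 124 @ $12.20 + 323 @ $12.75 + 199 @ $13.55 + 98 @ $15.60 + 179 @ $17.35 = $12,961.95
LIFO COGS: 286 @ $15.30 + 368 @ $21.75 + 269 @ $17.60 = $17,114.20
Difference = |$12,961.95 − $17,114.20| = $4,152.25

$4,152.25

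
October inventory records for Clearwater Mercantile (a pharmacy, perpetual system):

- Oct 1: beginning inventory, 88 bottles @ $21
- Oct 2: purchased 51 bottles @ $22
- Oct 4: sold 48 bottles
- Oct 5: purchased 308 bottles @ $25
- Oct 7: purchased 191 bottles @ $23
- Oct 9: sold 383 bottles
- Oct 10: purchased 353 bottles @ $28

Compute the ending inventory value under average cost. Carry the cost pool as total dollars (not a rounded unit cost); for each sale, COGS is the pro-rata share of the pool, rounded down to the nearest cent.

After Oct 1: 88 on hand, pool $1,848.00 (≈ $21.0000 each)
After Oct 2: 139 on hand, pool $2,970.00 (≈ $21.3669 each)
Oct 4, sell 48: 48/139 × $2,970.00 → $1,025.61
After Oct 5: 399 on hand, pool $9,644.39 (≈ $24.1714 each)
After Oct 7: 590 on hand, pool $14,037.39 (≈ $23.7922 each)
Oct 9, sell 383: 383/590 × $14,037.39 → $9,112.40
After Oct 10: 560 on hand, pool $14,808.99 (≈ $26.4446 each)
Total COGS = $1,025.61 + $9,112.40 = $10,138.01
Ending inventory (cost pool remaining) = $14,808.99

Ending inventory = $14,808.99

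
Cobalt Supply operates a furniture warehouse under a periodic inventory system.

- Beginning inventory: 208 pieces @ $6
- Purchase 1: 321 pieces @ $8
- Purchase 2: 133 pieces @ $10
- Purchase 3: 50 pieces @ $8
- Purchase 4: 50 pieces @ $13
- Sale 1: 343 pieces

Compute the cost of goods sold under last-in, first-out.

Sale 1 (343) [LIFO — newest first]: 50 @ $13 + 50 @ $8 + 133 @ $10 + 110 @ $8 = $3,260
Ending inventory: 208 @ $6 + 211 @ $8 = $2,936
Check: goods available $6,196 = COGS $3,260 + ending $2,936

COGS = $3,260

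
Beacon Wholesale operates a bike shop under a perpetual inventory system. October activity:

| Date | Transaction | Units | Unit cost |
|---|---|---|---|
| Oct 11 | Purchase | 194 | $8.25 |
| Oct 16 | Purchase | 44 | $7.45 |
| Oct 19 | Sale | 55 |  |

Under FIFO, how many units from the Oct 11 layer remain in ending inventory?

139

Oct 19, 55 sold [FIFO — oldest first]: 55 @ $8.25 = $453.75
Ending inventory: 139 @ $8.25 + 44 @ $7.45 = $1,474.55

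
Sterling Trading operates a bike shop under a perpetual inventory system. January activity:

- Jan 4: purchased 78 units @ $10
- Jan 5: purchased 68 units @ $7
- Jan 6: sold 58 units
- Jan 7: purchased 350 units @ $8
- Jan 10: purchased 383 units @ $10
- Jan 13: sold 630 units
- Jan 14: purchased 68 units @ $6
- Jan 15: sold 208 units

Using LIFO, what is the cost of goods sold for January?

COGS = $7,784

Jan 6, 58 sold [LIFO — newest first]: 58 @ $7 = $406
Jan 13, 630 sold [LIFO — newest first]: 383 @ $10 + 247 @ $8 = $5,806
Jan 15, 208 sold [LIFO — newest first]: 68 @ $6 + 103 @ $8 + 10 @ $7 + 27 @ $10 = $1,572
Total COGS = $406 + $5,806 + $1,572 = $7,784
Ending inventory: 51 @ $10 = $510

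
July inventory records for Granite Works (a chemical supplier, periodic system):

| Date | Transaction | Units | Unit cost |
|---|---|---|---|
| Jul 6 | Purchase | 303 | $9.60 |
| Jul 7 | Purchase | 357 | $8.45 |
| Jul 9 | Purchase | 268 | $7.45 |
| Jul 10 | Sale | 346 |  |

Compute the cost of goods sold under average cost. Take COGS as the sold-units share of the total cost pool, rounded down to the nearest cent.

COGS = $2,953.69

Jul 10, sell 346: 346/928 × $7,922.05 → $2,953.69
Ending inventory (cost pool remaining) = $4,968.36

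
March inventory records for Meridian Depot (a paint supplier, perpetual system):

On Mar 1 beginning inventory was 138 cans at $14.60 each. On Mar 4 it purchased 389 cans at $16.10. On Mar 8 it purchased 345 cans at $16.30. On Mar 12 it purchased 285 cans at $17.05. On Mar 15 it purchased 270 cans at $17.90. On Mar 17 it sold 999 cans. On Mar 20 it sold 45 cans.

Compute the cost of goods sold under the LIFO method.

COGS = $17,634.15

Mar 17, 999 sold [LIFO — newest first]: 270 @ $17.90 + 285 @ $17.05 + 345 @ $16.30 + 99 @ $16.10 = $16,909.65
Mar 20, 45 sold [LIFO — newest first]: 45 @ $16.10 = $724.50
Total COGS = $16,909.65 + $724.50 = $17,634.15
Ending inventory: 138 @ $14.60 + 245 @ $16.10 = $5,959.30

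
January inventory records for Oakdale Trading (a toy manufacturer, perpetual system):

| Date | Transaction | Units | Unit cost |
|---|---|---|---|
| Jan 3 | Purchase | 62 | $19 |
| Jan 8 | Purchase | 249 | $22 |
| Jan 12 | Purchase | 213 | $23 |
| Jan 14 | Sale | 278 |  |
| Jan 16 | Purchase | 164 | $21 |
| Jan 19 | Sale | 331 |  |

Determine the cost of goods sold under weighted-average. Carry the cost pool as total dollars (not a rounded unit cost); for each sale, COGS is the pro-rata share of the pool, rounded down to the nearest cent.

After Jan 3: 62 on hand, pool $1,178.00 (≈ $19.0000 each)
After Jan 8: 311 on hand, pool $6,656.00 (≈ $21.4019 each)
After Jan 12: 524 on hand, pool $11,555.00 (≈ $22.0515 each)
Jan 14, sell 278: 278/524 × $11,555.00 → $6,130.32
After Jan 16: 410 on hand, pool $8,868.68 (≈ $21.6309 each)
Jan 19, sell 331: 331/410 × $8,868.68 → $7,159.83
Total COGS = $6,130.32 + $7,159.83 = $13,290.15
Ending inventory (cost pool remaining) = $1,708.85

COGS = $13,290.15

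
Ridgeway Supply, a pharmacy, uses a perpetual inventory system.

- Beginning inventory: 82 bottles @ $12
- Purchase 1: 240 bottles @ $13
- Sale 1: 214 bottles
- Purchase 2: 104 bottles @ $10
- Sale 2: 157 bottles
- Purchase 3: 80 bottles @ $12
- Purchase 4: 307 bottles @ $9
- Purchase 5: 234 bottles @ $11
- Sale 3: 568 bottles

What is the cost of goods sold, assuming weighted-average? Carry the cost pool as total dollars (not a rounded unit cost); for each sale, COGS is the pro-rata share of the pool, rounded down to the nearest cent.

COGS = $10,334.81

After Beginning: 82 on hand, pool $984.00 (≈ $12.0000 each)
After Purchase 1: 322 on hand, pool $4,104.00 (≈ $12.7453 each)
Sale 1, sell 214: 214/322 × $4,104.00 → $2,727.50
After Purchase 2: 212 on hand, pool $2,416.50 (≈ $11.3986 each)
Sale 2, sell 157: 157/212 × $2,416.50 → $1,789.57
After Purchase 3: 135 on hand, pool $1,586.93 (≈ $11.7550 each)
After Purchase 4: 442 on hand, pool $4,349.93 (≈ $9.8415 each)
After Purchase 5: 676 on hand, pool $6,923.93 (≈ $10.2425 each)
Sale 3, sell 568: 568/676 × $6,923.93 → $5,817.74
Total COGS = $2,727.50 + $1,789.57 + $5,817.74 = $10,334.81
Ending inventory (cost pool remaining) = $1,106.19
Check: goods available $11,441.00 = COGS $10,334.81 + ending $1,106.19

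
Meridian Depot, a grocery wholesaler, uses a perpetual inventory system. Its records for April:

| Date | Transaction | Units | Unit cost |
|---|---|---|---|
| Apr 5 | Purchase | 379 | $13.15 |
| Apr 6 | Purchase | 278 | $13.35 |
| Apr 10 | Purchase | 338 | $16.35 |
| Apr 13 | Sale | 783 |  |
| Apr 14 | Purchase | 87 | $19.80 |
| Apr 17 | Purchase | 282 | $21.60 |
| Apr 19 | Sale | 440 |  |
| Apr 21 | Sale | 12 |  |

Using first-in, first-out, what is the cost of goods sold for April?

COGS = $19,248.85

Apr 13, 783 sold [FIFO — oldest first]: 379 @ $13.15 + 278 @ $13.35 + 126 @ $16.35 = $10,755.25
Apr 19, 440 sold [FIFO — oldest first]: 212 @ $16.35 + 87 @ $19.80 + 141 @ $21.60 = $8,234.40
Apr 21, 12 sold [FIFO — oldest first]: 12 @ $21.60 = $259.20
Total COGS = $10,755.25 + $8,234.40 + $259.20 = $19,248.85
Ending inventory: 129 @ $21.60 = $2,786.40
Check: goods available $22,035.25 = COGS $19,248.85 + ending $2,786.40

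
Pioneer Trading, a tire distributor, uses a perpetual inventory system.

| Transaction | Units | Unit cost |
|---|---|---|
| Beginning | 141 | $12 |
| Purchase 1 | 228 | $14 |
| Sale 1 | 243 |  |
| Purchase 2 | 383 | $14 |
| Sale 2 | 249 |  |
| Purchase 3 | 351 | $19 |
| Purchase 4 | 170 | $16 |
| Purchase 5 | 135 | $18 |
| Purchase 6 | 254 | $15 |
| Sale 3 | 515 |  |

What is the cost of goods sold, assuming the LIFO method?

COGS = $15,114

Sale 1 (243) [LIFO — newest first]: 228 @ $14 + 15 @ $12 = $3,372
Sale 2 (249) [LIFO — newest first]: 249 @ $14 = $3,486
Sale 3 (515) [LIFO — newest first]: 254 @ $15 + 135 @ $18 + 126 @ $16 = $8,256
Total COGS = $3,372 + $3,486 + $8,256 = $15,114
Ending inventory: 126 @ $12 + 134 @ $14 + 351 @ $19 + 44 @ $16 = $10,761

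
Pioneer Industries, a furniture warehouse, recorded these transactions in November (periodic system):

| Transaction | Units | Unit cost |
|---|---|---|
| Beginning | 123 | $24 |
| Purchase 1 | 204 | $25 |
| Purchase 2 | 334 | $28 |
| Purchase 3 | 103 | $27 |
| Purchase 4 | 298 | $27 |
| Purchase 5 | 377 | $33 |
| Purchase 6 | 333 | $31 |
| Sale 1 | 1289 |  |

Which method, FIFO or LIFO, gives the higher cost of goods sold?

LIFO

FIFO COGS: 123 @ $24 + 204 @ $25 + 334 @ $28 + 103 @ $27 + 298 @ $27 + 227 @ $33 = $35,722
LIFO COGS: 333 @ $31 + 377 @ $33 + 298 @ $27 + 103 @ $27 + 178 @ $28 = $38,575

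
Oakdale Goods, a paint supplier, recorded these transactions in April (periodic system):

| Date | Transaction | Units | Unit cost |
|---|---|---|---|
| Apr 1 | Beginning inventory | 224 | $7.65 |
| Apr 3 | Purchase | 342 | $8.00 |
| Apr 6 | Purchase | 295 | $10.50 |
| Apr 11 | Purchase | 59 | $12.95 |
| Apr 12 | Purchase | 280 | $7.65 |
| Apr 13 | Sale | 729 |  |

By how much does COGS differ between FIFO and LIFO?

FIFO COGS: 224 @ $7.65 + 342 @ $8.00 + 163 @ $10.50 = $6,161.10
LIFO COGS: 280 @ $7.65 + 59 @ $12.95 + 295 @ $10.50 + 95 @ $8.00 = $6,763.55
Difference = |$6,161.10 − $6,763.55| = $602.45

$602.45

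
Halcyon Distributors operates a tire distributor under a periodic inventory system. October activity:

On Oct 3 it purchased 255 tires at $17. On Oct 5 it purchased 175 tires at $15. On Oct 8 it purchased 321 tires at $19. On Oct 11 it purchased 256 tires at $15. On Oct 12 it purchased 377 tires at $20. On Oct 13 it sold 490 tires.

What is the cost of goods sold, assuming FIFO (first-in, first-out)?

Oct 13, 490 sold [FIFO — oldest first]: 255 @ $17 + 175 @ $15 + 60 @ $19 = $8,100
Ending inventory: 261 @ $19 + 256 @ $15 + 377 @ $20 = $16,339

COGS = $8,100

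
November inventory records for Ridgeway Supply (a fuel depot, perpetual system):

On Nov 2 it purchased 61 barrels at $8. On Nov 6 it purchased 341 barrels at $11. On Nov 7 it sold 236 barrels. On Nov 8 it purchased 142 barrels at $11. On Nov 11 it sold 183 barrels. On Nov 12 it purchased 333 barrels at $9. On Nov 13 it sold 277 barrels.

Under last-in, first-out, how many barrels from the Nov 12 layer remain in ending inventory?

56

Nov 7, 236 sold [LIFO — newest first]: 236 @ $11 = $2,596
Nov 11, 183 sold [LIFO — newest first]: 142 @ $11 + 41 @ $11 = $2,013
Nov 13, 277 sold [LIFO — newest first]: 277 @ $9 = $2,493
Total COGS = $2,596 + $2,013 + $2,493 = $7,102
Ending inventory: 61 @ $8 + 64 @ $11 + 56 @ $9 = $1,696
Check: goods available $8,798 = COGS $7,102 + ending $1,696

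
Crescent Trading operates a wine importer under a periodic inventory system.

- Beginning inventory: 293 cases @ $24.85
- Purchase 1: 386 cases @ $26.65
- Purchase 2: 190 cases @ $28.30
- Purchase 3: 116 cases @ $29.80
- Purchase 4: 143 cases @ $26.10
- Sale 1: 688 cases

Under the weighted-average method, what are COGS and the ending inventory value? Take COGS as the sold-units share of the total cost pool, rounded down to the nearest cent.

COGS = $18,379.63; ending inventory = $11,754.42

Sale 1, sell 688: 688/1128 × $30,134.05 → $18,379.63
Ending inventory (cost pool remaining) = $11,754.42
Check: goods available $30,134.05 = COGS $18,379.63 + ending $11,754.42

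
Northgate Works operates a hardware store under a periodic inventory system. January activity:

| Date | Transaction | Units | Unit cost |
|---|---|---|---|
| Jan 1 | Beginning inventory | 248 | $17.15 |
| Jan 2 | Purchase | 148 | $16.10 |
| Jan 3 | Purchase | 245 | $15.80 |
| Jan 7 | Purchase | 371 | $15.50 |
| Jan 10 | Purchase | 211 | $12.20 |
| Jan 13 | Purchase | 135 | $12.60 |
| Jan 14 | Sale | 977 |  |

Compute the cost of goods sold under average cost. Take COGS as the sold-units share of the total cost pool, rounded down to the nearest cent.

Jan 14, sell 977: 977/1358 × $20,532.70 → $14,772.05
Ending inventory (cost pool remaining) = $5,760.65

COGS = $14,772.05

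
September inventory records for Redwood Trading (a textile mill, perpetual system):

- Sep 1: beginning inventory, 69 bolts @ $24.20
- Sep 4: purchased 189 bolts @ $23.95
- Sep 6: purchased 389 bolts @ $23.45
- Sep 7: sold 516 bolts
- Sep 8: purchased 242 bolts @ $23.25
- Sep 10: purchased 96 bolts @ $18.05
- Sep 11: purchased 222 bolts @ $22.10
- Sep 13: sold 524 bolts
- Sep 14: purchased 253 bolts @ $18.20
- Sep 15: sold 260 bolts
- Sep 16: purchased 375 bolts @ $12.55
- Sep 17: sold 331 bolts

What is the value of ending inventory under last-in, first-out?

Sep 7, 516 sold [LIFO — newest first]: 389 @ $23.45 + 127 @ $23.95 = $12,163.70
Sep 13, 524 sold [LIFO — newest first]: 222 @ $22.10 + 96 @ $18.05 + 206 @ $23.25 = $11,428.50
Sep 15, 260 sold [LIFO — newest first]: 253 @ $18.20 + 7 @ $23.25 = $4,767.35
Sep 17, 331 sold [LIFO — newest first]: 331 @ $12.55 = $4,154.05
Total COGS = $12,163.70 + $11,428.50 + $4,767.35 + $4,154.05 = $32,513.60
Ending inventory: 69 @ $24.20 + 62 @ $23.95 + 29 @ $23.25 + 44 @ $12.55 = $4,381.15
Check: goods available $36,894.75 = COGS $32,513.60 + ending $4,381.15

Ending inventory = $4,381.15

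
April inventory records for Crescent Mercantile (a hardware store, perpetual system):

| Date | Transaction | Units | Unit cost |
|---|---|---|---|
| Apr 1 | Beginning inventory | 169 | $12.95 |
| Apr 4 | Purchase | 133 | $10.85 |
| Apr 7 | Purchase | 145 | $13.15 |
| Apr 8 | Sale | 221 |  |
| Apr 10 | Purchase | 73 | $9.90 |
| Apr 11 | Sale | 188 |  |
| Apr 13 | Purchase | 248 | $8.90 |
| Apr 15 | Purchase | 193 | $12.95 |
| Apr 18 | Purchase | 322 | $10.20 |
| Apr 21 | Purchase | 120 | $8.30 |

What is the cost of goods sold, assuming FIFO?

Apr 8, 221 sold [FIFO — oldest first]: 169 @ $12.95 + 52 @ $10.85 = $2,752.75
Apr 11, 188 sold [FIFO — oldest first]: 81 @ $10.85 + 107 @ $13.15 = $2,285.90
Total COGS = $2,752.75 + $2,285.90 = $5,038.65
Ending inventory: 38 @ $13.15 + 73 @ $9.90 + 248 @ $8.90 + 193 @ $12.95 + 322 @ $10.20 + 120 @ $8.30 = $10,209.35
Check: goods available $15,248.00 = COGS $5,038.65 + ending $10,209.35

COGS = $5,038.65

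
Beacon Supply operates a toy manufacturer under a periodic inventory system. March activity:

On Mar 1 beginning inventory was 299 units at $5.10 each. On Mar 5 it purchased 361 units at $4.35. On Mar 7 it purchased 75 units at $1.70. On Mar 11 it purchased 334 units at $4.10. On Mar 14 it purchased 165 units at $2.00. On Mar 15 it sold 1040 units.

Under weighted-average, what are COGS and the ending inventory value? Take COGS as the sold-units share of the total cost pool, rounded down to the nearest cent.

Mar 15, sell 1040: 1040/1234 × $4,922.15 → $4,148.32
Ending inventory (cost pool remaining) = $773.83
Check: goods available $4,922.15 = COGS $4,148.32 + ending $773.83

COGS = $4,148.32; ending inventory = $773.83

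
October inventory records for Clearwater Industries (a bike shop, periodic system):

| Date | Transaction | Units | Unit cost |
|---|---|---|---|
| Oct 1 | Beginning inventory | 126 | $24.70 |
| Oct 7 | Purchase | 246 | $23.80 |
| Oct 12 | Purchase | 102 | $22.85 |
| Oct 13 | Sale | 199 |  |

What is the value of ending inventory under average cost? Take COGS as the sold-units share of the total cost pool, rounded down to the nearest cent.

Ending inventory = $6,554.58

Oct 13, sell 199: 199/474 × $11,297.70 → $4,743.12
Ending inventory (cost pool remaining) = $6,554.58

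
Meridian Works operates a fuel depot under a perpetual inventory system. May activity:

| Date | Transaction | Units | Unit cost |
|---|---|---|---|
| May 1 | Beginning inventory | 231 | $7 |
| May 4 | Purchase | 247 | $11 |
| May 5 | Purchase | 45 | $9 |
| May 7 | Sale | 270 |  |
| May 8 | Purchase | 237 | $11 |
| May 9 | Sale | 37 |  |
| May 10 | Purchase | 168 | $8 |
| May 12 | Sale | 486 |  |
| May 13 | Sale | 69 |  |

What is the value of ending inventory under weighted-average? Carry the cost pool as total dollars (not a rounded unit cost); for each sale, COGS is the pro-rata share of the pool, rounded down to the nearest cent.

Ending inventory = $624.25

After May 1: 231 on hand, pool $1,617.00 (≈ $7.0000 each)
After May 4: 478 on hand, pool $4,334.00 (≈ $9.0669 each)
After May 5: 523 on hand, pool $4,739.00 (≈ $9.0612 each)
May 7, sell 270: 270/523 × $4,739.00 → $2,446.52
After May 8: 490 on hand, pool $4,899.48 (≈ $9.9989 each)
May 9, sell 37: 37/490 × $4,899.48 → $369.96
After May 10: 621 on hand, pool $5,873.52 (≈ $9.4582 each)
May 12, sell 486: 486/621 × $5,873.52 → $4,596.66
May 13, sell 69: 69/135 × $1,276.86 → $652.61
Total COGS = $2,446.52 + $369.96 + $4,596.66 + $652.61 = $8,065.75
Ending inventory (cost pool remaining) = $624.25
Check: goods available $8,690.00 = COGS $8,065.75 + ending $624.25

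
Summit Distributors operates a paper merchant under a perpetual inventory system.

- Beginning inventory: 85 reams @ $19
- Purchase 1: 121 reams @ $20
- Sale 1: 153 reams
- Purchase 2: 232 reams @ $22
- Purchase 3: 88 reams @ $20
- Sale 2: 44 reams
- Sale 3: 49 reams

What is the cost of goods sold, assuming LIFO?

COGS = $4,898

Sale 1 (153) [LIFO — newest first]: 121 @ $20 + 32 @ $19 = $3,028
Sale 2 (44) [LIFO — newest first]: 44 @ $20 = $880
Sale 3 (49) [LIFO — newest first]: 44 @ $20 + 5 @ $22 = $990
Total COGS = $3,028 + $880 + $990 = $4,898
Ending inventory: 53 @ $19 + 227 @ $22 = $6,001
Check: goods available $10,899 = COGS $4,898 + ending $6,001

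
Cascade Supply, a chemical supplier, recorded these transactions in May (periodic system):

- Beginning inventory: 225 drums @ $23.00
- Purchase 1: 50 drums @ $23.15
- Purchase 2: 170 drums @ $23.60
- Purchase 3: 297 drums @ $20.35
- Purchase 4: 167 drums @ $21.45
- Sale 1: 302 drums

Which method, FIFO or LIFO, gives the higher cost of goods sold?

FIFO

FIFO COGS: 225 @ $23.00 + 50 @ $23.15 + 27 @ $23.60 = $6,969.70
LIFO COGS: 167 @ $21.45 + 135 @ $20.35 = $6,329.40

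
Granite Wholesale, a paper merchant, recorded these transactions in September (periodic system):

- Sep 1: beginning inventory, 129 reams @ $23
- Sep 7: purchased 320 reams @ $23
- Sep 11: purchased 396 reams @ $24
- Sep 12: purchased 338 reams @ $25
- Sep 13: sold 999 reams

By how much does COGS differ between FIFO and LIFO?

$368

FIFO COGS: 129 @ $23 + 320 @ $23 + 396 @ $24 + 154 @ $25 = $23,681
LIFO COGS: 338 @ $25 + 396 @ $24 + 265 @ $23 = $24,049
Difference = |$23,681 − $24,049| = $368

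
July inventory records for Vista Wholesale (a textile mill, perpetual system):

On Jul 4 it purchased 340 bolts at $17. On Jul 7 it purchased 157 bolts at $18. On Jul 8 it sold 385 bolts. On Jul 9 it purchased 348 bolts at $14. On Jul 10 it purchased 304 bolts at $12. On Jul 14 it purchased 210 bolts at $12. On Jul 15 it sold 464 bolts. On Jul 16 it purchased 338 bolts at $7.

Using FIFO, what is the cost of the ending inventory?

Jul 8, 385 sold [FIFO — oldest first]: 340 @ $17 + 45 @ $18 = $6,590
Jul 15, 464 sold [FIFO — oldest first]: 112 @ $18 + 348 @ $14 + 4 @ $12 = $6,936
Total COGS = $6,590 + $6,936 = $13,526
Ending inventory: 300 @ $12 + 210 @ $12 + 338 @ $7 = $8,486
Check: goods available $22,012 = COGS $13,526 + ending $8,486

Ending inventory = $8,486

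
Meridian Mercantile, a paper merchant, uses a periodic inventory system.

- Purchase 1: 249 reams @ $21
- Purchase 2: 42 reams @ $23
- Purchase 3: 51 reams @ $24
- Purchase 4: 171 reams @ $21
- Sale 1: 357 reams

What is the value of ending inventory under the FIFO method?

Ending inventory = $3,276

Sale 1 (357) [FIFO — oldest first]: 249 @ $21 + 42 @ $23 + 51 @ $24 + 15 @ $21 = $7,734
Ending inventory: 156 @ $21 = $3,276
Check: goods available $11,010 = COGS $7,734 + ending $3,276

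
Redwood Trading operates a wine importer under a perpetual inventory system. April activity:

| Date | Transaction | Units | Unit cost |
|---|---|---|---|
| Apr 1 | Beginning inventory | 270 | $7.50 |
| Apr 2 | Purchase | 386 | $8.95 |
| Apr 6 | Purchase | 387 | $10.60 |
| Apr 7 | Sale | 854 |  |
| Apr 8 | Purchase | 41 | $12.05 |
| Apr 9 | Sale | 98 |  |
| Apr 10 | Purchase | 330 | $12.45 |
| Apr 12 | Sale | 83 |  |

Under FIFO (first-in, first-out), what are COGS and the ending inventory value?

COGS = $9,497.10; ending inventory = $4,687.35

Apr 7, 854 sold [FIFO — oldest first]: 270 @ $7.50 + 386 @ $8.95 + 198 @ $10.60 = $7,578.50
Apr 9, 98 sold [FIFO — oldest first]: 98 @ $10.60 = $1,038.80
Apr 12, 83 sold [FIFO — oldest first]: 83 @ $10.60 = $879.80
Total COGS = $7,578.50 + $1,038.80 + $879.80 = $9,497.10
Ending inventory: 8 @ $10.60 + 41 @ $12.05 + 330 @ $12.45 = $4,687.35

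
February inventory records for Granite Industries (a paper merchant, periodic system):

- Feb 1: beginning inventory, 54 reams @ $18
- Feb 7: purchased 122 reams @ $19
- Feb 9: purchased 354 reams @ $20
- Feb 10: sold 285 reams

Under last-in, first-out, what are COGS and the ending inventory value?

Feb 10, 285 sold [LIFO — newest first]: 285 @ $20 = $5,700
Ending inventory: 54 @ $18 + 122 @ $19 + 69 @ $20 = $4,670
Check: goods available $10,370 = COGS $5,700 + ending $4,670

COGS = $5,700; ending inventory = $4,670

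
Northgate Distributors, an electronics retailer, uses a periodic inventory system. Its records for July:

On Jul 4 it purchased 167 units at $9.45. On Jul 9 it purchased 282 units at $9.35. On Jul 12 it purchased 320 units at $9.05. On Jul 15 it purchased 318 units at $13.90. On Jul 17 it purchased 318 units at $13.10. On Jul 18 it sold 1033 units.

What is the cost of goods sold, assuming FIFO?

Jul 18, 1033 sold [FIFO — oldest first]: 167 @ $9.45 + 282 @ $9.35 + 320 @ $9.05 + 264 @ $13.90 = $10,780.45
Ending inventory: 54 @ $13.90 + 318 @ $13.10 = $4,916.40

COGS = $10,780.45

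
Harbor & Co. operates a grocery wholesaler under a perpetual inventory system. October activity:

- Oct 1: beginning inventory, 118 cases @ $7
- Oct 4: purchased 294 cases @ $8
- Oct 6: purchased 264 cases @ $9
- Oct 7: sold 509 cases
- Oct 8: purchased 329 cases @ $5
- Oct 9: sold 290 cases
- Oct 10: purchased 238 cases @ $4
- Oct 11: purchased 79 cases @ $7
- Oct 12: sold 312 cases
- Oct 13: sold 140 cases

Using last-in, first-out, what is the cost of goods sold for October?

COGS = $8,207

Oct 7, 509 sold [LIFO — newest first]: 264 @ $9 + 245 @ $8 = $4,336
Oct 9, 290 sold [LIFO — newest first]: 290 @ $5 = $1,450
Oct 12, 312 sold [LIFO — newest first]: 79 @ $7 + 233 @ $4 = $1,485
Oct 13, 140 sold [LIFO — newest first]: 5 @ $4 + 39 @ $5 + 49 @ $8 + 47 @ $7 = $936
Total COGS = $4,336 + $1,450 + $1,485 + $936 = $8,207
Ending inventory: 71 @ $7 = $497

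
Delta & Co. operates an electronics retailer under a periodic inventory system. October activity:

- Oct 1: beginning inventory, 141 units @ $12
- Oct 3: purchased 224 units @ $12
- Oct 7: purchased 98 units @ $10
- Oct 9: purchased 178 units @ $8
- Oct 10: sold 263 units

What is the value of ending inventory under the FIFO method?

Ending inventory = $3,628

Oct 10, 263 sold [FIFO — oldest first]: 141 @ $12 + 122 @ $12 = $3,156
Ending inventory: 102 @ $12 + 98 @ $10 + 178 @ $8 = $3,628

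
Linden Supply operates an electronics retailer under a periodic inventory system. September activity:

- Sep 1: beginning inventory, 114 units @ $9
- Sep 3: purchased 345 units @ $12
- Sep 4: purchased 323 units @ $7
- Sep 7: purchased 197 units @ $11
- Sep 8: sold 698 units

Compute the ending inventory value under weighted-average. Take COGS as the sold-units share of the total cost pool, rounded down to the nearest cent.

Sep 8, sell 698: 698/979 × $9,594.00 → $6,840.25
Ending inventory (cost pool remaining) = $2,753.75
Check: goods available $9,594.00 = COGS $6,840.25 + ending $2,753.75

Ending inventory = $2,753.75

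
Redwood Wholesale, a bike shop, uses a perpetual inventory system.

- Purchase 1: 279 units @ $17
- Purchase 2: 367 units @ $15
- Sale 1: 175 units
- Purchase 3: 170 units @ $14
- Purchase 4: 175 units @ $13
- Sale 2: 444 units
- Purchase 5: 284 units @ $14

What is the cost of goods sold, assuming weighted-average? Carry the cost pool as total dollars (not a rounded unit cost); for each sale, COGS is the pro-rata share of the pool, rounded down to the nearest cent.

After Purchase 1: 279 on hand, pool $4,743.00 (≈ $17.0000 each)
After Purchase 2: 646 on hand, pool $10,248.00 (≈ $15.8638 each)
Sale 1, sell 175: 175/646 × $10,248.00 → $2,776.16
After Purchase 3: 641 on hand, pool $9,851.84 (≈ $15.3695 each)
After Purchase 4: 816 on hand, pool $12,126.84 (≈ $14.8613 each)
Sale 2, sell 444: 444/816 × $12,126.84 → $6,598.42
After Purchase 5: 656 on hand, pool $9,504.42 (≈ $14.4884 each)
Total COGS = $2,776.16 + $6,598.42 = $9,374.58
Ending inventory (cost pool remaining) = $9,504.42
Check: goods available $18,879.00 = COGS $9,374.58 + ending $9,504.42

COGS = $9,374.58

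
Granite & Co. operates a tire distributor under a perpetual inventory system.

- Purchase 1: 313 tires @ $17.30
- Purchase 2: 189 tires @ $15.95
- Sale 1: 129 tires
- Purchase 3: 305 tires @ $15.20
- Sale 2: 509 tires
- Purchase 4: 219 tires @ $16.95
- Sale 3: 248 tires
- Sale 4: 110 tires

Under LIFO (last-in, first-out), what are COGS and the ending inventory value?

Sale 1 (129) [LIFO — newest first]: 129 @ $15.95 = $2,057.55
Sale 2 (509) [LIFO — newest first]: 305 @ $15.20 + 60 @ $15.95 + 144 @ $17.30 = $8,084.20
Sale 3 (248) [LIFO — newest first]: 219 @ $16.95 + 29 @ $17.30 = $4,213.75
Sale 4 (110) [LIFO — newest first]: 110 @ $17.30 = $1,903.00
Total COGS = $2,057.55 + $8,084.20 + $4,213.75 + $1,903.00 = $16,258.50
Ending inventory: 30 @ $17.30 = $519.00

COGS = $16,258.50; ending inventory = $519.00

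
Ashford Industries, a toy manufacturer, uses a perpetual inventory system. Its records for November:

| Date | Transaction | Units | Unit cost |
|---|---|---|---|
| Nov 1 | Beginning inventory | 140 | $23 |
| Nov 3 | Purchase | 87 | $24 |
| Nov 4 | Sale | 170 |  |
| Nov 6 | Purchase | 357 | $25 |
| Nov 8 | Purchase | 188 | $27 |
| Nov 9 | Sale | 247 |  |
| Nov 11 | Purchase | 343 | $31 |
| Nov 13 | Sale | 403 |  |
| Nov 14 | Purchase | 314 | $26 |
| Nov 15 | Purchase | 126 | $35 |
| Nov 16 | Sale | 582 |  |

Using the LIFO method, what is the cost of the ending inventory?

Nov 4, 170 sold [LIFO — newest first]: 87 @ $24 + 83 @ $23 = $3,997
Nov 9, 247 sold [LIFO — newest first]: 188 @ $27 + 59 @ $25 = $6,551
Nov 13, 403 sold [LIFO — newest first]: 343 @ $31 + 60 @ $25 = $12,133
Nov 16, 582 sold [LIFO — newest first]: 126 @ $35 + 314 @ $26 + 142 @ $25 = $16,124
Total COGS = $3,997 + $6,551 + $12,133 + $16,124 = $38,805
Ending inventory: 57 @ $23 + 96 @ $25 = $3,711
Check: goods available $42,516 = COGS $38,805 + ending $3,711

Ending inventory = $3,711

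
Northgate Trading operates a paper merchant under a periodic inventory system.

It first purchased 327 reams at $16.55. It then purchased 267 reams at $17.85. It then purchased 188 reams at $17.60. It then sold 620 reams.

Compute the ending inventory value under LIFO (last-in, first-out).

Sale 1 (620) [LIFO — newest first]: 188 @ $17.60 + 267 @ $17.85 + 165 @ $16.55 = $10,805.50
Ending inventory: 162 @ $16.55 = $2,681.10

Ending inventory = $2,681.10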